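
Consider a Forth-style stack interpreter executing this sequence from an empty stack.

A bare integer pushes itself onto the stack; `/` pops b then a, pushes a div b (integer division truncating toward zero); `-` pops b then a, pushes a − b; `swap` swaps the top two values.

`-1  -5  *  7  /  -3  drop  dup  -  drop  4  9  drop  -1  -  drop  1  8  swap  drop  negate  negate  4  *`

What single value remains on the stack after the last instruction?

32

-1     : -1
-5     : -1 -5
*      : 5
7      : 5 7
/      : 0
-3     : 0 -3
drop   : 0
dup    : 0 0
-      : 0
drop   : (empty)
4      : 4
9      : 4 9
drop   : 4
-1     : 4 -1
-      : 5
drop   : (empty)
1      : 1
8      : 1 8
swap   : 8 1
drop   : 8
negate : -8
negate : 8
4      : 8 4
*      : 32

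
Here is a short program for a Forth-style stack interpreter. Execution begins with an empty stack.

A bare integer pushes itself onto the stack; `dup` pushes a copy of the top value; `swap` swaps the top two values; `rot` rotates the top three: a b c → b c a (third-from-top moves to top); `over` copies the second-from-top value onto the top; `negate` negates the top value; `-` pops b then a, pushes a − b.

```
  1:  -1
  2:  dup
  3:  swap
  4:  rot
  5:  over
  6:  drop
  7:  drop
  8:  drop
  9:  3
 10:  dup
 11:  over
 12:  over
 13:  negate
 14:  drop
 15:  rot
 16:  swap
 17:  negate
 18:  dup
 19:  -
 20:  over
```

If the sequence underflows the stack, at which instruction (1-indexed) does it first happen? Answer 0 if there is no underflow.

-1   -> -1
dup  -> -1 -1
swap -> -1 -1
rot  — needs 3 operands, stack has 2 → underflow

4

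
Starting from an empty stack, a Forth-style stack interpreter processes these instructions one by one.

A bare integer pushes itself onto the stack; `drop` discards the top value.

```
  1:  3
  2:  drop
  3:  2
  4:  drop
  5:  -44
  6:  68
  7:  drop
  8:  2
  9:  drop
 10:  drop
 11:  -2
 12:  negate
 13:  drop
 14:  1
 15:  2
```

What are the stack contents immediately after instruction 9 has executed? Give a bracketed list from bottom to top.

3     3
drop  (empty)
2     2
drop  (empty)
-44   -44
68    -44 68
drop  -44
2     -44 2
drop  -44

[-44]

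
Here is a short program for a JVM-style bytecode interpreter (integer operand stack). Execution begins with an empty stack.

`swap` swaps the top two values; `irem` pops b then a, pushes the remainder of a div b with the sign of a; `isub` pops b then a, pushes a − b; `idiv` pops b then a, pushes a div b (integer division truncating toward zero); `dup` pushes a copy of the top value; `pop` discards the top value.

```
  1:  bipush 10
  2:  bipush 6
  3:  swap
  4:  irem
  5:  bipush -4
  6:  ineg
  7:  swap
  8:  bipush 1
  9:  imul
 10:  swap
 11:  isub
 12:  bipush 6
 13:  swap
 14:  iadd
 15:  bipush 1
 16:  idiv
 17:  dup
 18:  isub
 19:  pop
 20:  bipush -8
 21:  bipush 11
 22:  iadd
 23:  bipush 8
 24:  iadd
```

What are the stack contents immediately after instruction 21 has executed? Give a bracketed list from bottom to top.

bipush 10 -> 10
bipush 6  -> 10 6
swap      -> 6 10
irem      -> 6
bipush -4 -> 6 -4
ineg      -> 6 4
swap      -> 4 6
bipush 1  -> 4 6 1
imul      -> 4 6
swap      -> 6 4
isub      -> 2
bipush 6  -> 2 6
swap      -> 6 2
iadd      -> 8
bipush 1  -> 8 1
idiv      -> 8
dup       -> 8 8
isub      -> 0
pop       -> (empty)
bipush -8 -> -8
bipush 11 -> -8 11

[-8, 11]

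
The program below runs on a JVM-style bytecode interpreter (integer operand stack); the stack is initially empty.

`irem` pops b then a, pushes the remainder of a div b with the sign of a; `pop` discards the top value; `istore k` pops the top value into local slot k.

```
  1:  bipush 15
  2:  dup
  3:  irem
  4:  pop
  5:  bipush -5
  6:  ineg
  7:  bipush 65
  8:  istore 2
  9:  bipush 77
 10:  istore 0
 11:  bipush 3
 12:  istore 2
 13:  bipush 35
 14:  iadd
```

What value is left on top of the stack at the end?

40

bipush 15 -> [15]
dup       -> [15, 15]
irem      -> [0]
pop       -> []
bipush -5 -> [-5]
ineg      -> [5]
bipush 65 -> [5, 65]
istore 2  -> [5]
bipush 77 -> [5, 77]
istore 0  -> [5]
bipush 3  -> [5, 3]
istore 2  -> [5]
bipush 35 -> [5, 35]
iadd      -> [40]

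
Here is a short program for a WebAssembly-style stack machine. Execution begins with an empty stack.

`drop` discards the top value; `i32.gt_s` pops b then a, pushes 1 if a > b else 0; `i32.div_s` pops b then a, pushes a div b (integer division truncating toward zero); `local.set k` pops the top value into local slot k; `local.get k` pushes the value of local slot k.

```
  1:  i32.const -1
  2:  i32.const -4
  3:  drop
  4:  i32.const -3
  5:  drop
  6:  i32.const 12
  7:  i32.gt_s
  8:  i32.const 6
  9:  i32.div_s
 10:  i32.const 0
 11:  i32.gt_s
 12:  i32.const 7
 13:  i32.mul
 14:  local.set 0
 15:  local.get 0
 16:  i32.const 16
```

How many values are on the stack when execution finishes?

2

i32.const -1 : -1
i32.const -4 : -1 -4
drop         : -1
i32.const -3 : -1 -3
drop         : -1
i32.const 12 : -1 12
i32.gt_s     : 0
i32.const 6  : 0 6
i32.div_s    : 0
i32.const 0  : 0 0
i32.gt_s     : 0
i32.const 7  : 0 7
i32.mul      : 0
local.set 0  : (empty)
local.get 0  : 0
i32.const 16 : 0 16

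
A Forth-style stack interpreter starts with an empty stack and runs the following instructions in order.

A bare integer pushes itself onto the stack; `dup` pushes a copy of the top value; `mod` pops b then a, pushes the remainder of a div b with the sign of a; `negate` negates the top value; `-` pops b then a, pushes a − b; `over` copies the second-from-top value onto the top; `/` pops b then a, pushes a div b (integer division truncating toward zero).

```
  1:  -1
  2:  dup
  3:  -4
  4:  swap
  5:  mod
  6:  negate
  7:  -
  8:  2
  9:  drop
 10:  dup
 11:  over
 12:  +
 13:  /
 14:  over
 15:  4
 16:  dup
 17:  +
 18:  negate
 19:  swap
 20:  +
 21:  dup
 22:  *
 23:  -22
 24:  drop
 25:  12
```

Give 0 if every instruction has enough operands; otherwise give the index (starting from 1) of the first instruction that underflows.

-1     : [-1]
dup    : [-1, -1]
-4     : [-1, -1, -4]
swap   : [-1, -4, -1]
mod    : [-1, 0]
negate : [-1, 0]
-      : [-1]
2      : [-1, 2]
drop   : [-1]
dup    : [-1, -1]
over   : [-1, -1, -1]
+      : [-1, -2]
/      : [0]
over  — needs 2 operands, stack has 1 → underflow

14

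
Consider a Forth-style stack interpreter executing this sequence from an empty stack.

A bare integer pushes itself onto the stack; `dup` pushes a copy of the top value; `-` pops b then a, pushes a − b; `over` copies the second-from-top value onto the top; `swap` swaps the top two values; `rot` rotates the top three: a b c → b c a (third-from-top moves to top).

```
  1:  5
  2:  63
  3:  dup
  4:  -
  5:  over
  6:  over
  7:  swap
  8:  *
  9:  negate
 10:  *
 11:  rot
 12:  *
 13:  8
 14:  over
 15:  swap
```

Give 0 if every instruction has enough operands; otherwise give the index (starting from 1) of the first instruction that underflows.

11

5      -> [5]
63     -> [5, 63]
dup    -> [5, 63, 63]
-      -> [5, 0]
over   -> [5, 0, 5]
over   -> [5, 0, 5, 0]
swap   -> [5, 0, 0, 5]
*      -> [5, 0, 0]
negate -> [5, 0, 0]
*      -> [5, 0]
rot  — needs 3 operands, stack has 2 → underflow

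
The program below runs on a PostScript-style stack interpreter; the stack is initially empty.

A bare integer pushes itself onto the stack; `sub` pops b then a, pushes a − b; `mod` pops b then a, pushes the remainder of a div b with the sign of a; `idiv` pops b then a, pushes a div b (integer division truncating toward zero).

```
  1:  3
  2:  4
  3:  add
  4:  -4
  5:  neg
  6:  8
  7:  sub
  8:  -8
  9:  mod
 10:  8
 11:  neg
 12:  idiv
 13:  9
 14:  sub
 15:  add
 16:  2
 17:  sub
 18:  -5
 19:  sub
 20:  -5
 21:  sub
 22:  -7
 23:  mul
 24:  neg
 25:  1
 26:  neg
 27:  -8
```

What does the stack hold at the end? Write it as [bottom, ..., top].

[42, -1, -8]

3    : [3]
4    : [3, 4]
add  : [7]
-4   : [7, -4]
neg  : [7, 4]
8    : [7, 4, 8]
sub  : [7, -4]
-8   : [7, -4, -8]
mod  : [7, -4]
8    : [7, -4, 8]
neg  : [7, -4, -8]
idiv : [7, 0]
9    : [7, 0, 9]
sub  : [7, -9]
add  : [-2]
2    : [-2, 2]
sub  : [-4]
-5   : [-4, -5]
sub  : [1]
-5   : [1, -5]
sub  : [6]
-7   : [6, -7]
mul  : [-42]
neg  : [42]
1    : [42, 1]
neg  : [42, -1]
-8   : [42, -1, -8]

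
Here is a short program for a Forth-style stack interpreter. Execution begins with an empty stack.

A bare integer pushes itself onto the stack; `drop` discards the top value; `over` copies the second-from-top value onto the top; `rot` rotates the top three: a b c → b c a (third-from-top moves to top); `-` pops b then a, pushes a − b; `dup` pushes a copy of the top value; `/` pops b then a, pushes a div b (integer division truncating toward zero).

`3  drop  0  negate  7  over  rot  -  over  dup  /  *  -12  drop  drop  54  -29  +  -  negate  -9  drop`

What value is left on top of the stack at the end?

18

3      → [3]
drop   → []
0      → [0]
negate → [0]
7      → [0, 7]
over   → [0, 7, 0]
rot    → [7, 0, 0]
-      → [7, 0]
over   → [7, 0, 7]
dup    → [7, 0, 7, 7]
/      → [7, 0, 1]
*      → [7, 0]
-12    → [7, 0, -12]
drop   → [7, 0]
drop   → [7]
54     → [7, 54]
-29    → [7, 54, -29]
+      → [7, 25]
-      → [-18]
negate → [18]
-9     → [18, -9]
drop   → [18]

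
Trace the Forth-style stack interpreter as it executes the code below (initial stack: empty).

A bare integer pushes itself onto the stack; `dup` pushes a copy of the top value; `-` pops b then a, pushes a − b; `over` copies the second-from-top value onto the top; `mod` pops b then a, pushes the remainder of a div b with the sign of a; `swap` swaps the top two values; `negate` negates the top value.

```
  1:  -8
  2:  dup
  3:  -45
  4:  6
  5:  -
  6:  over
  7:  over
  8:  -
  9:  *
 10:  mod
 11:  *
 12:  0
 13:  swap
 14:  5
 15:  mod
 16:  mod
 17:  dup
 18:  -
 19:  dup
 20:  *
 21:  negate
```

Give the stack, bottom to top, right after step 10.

[-8, -8]

-8   : -8
dup  : -8 -8
-45  : -8 -8 -45
6    : -8 -8 -45 6
-    : -8 -8 -51
over : -8 -8 -51 -8
over : -8 -8 -51 -8 -51
-    : -8 -8 -51 43
*    : -8 -8 -2193
mod  : -8 -8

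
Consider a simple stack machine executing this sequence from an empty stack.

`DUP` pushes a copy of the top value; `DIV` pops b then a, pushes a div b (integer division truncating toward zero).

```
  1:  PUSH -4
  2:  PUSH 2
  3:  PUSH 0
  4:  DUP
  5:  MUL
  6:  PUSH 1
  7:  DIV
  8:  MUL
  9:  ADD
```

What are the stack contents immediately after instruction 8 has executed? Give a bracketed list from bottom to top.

[-4, 0]

PUSH -4 : [-4]
PUSH 2  : [-4, 2]
PUSH 0  : [-4, 2, 0]
DUP     : [-4, 2, 0, 0]
MUL     : [-4, 2, 0]
PUSH 1  : [-4, 2, 0, 1]
DIV     : [-4, 2, 0]
MUL     : [-4, 0]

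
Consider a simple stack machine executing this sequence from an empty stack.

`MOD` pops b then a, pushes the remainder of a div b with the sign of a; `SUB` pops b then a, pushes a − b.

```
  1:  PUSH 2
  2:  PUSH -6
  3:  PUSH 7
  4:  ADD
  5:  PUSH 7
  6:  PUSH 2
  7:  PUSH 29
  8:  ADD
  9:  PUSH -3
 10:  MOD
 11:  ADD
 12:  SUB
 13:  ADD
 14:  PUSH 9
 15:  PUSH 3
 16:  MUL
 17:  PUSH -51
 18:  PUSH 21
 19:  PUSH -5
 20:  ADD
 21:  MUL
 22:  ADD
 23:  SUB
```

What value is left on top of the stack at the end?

784

PUSH 2    2
PUSH -6   2 -6
PUSH 7    2 -6 7
ADD       2 1
PUSH 7    2 1 7
PUSH 2    2 1 7 2
PUSH 29   2 1 7 2 29
ADD       2 1 7 31
PUSH -3   2 1 7 31 -3
MOD       2 1 7 1
ADD       2 1 8
SUB       2 -7
ADD       -5
PUSH 9    -5 9
PUSH 3    -5 9 3
MUL       -5 27
PUSH -51  -5 27 -51
PUSH 21   -5 27 -51 21
PUSH -5   -5 27 -51 21 -5
ADD       -5 27 -51 16
MUL       -5 27 -816
ADD       -5 -789
SUB       784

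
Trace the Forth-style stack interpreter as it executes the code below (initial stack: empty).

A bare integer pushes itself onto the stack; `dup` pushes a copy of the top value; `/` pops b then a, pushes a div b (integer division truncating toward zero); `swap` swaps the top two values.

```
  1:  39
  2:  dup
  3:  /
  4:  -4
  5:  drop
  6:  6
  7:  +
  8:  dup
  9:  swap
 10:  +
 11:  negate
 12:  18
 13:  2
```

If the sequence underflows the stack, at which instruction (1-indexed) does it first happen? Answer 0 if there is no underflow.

39     → [39]
dup    → [39, 39]
/      → [1]
-4     → [1, -4]
drop   → [1]
6      → [1, 6]
+      → [7]
dup    → [7, 7]
swap   → [7, 7]
+      → [14]
negate → [-14]
18     → [-14, 18]
2      → [-14, 18, 2]

0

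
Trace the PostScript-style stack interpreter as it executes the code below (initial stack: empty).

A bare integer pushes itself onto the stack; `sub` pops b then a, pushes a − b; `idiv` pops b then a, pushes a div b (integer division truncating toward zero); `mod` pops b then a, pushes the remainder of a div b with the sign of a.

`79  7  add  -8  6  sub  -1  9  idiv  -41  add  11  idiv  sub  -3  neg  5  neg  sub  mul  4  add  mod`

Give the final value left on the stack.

79   -> 79
7    -> 79 7
add  -> 86
-8   -> 86 -8
6    -> 86 -8 6
sub  -> 86 -14
-1   -> 86 -14 -1
9    -> 86 -14 -1 9
idiv -> 86 -14 0
-41  -> 86 -14 0 -41
add  -> 86 -14 -41
11   -> 86 -14 -41 11
idiv -> 86 -14 -3
sub  -> 86 -11
-3   -> 86 -11 -3
neg  -> 86 -11 3
5    -> 86 -11 3 5
neg  -> 86 -11 3 -5
sub  -> 86 -11 8
mul  -> 86 -88
4    -> 86 -88 4
add  -> 86 -84
mod  -> 2

2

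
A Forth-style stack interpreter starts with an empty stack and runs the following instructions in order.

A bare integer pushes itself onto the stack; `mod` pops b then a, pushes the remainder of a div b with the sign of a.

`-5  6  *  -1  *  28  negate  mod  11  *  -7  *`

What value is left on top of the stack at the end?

-5     → -5
6      → -5 6
*      → -30
-1     → -30 -1
*      → 30
28     → 30 28
negate → 30 -28
mod    → 2
11     → 2 11
*      → 22
-7     → 22 -7
*      → -154

-154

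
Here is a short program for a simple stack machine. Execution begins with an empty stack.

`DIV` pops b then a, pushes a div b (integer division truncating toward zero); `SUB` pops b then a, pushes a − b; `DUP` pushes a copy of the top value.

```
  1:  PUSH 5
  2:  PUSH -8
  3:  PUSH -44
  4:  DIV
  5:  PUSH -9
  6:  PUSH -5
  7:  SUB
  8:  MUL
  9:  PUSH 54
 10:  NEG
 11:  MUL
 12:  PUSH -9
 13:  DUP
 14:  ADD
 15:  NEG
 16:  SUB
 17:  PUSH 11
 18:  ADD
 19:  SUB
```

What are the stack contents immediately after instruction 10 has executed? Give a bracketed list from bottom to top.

PUSH 5   -> 5
PUSH -8  -> 5 -8
PUSH -44 -> 5 -8 -44
DIV      -> 5 0
PUSH -9  -> 5 0 -9
PUSH -5  -> 5 0 -9 -5
SUB      -> 5 0 -4
MUL      -> 5 0
PUSH 54  -> 5 0 54
NEG      -> 5 0 -54

[5, 0, -54]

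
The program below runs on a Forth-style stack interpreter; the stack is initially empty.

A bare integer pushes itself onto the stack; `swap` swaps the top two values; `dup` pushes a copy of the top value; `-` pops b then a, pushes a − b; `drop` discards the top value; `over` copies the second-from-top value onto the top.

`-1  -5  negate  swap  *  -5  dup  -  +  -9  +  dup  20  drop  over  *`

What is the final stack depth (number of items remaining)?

2

-1     -> [-1]
-5     -> [-1, -5]
negate -> [-1, 5]
swap   -> [5, -1]
*      -> [-5]
-5     -> [-5, -5]
dup    -> [-5, -5, -5]
-      -> [-5, 0]
+      -> [-5]
-9     -> [-5, -9]
+      -> [-14]
dup    -> [-14, -14]
20     -> [-14, -14, 20]
drop   -> [-14, -14]
over   -> [-14, -14, -14]
*      -> [-14, 196]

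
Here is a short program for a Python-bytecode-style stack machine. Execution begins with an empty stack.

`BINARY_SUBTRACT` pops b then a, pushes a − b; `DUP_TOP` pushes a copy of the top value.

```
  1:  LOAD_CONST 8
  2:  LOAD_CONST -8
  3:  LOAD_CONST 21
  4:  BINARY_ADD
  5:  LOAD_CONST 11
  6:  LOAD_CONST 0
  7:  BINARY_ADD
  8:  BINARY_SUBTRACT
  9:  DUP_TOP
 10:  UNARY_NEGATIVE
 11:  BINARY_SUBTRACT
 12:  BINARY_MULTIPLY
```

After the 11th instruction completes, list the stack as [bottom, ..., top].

[8, 4]

LOAD_CONST 8    → [8]
LOAD_CONST -8   → [8, -8]
LOAD_CONST 21   → [8, -8, 21]
BINARY_ADD      → [8, 13]
LOAD_CONST 11   → [8, 13, 11]
LOAD_CONST 0    → [8, 13, 11, 0]
BINARY_ADD      → [8, 13, 11]
BINARY_SUBTRACT → [8, 2]
DUP_TOP         → [8, 2, 2]
UNARY_NEGATIVE  → [8, 2, -2]
BINARY_SUBTRACT → [8, 4]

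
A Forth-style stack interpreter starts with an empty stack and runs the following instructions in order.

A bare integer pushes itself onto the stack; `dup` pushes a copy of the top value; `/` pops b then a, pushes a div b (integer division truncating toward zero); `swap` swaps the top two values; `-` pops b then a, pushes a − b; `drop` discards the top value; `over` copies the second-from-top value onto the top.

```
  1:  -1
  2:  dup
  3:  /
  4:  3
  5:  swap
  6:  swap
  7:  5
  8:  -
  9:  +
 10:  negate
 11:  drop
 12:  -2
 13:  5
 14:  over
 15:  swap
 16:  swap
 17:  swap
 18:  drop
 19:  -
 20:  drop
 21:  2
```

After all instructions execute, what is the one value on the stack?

2

-1     → [-1]
dup    → [-1, -1]
/      → [1]
3      → [1, 3]
swap   → [3, 1]
swap   → [1, 3]
5      → [1, 3, 5]
-      → [1, -2]
+      → [-1]
negate → [1]
drop   → []
-2     → [-2]
5      → [-2, 5]
over   → [-2, 5, -2]
swap   → [-2, -2, 5]
swap   → [-2, 5, -2]
swap   → [-2, -2, 5]
drop   → [-2, -2]
-      → [0]
drop   → []
2      → [2]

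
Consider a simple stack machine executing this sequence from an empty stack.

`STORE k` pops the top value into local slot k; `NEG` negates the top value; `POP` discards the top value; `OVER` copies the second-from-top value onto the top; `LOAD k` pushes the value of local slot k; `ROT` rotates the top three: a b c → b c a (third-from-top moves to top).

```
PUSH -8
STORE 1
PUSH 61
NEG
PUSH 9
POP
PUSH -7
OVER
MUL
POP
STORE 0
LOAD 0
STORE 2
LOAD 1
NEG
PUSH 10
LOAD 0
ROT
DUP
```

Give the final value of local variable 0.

PUSH -8 : [-8]
STORE 1 : []
PUSH 61 : [61]
NEG     : [-61]
PUSH 9  : [-61, 9]
POP     : [-61]
PUSH -7 : [-61, -7]
OVER    : [-61, -7, -61]
MUL     : [-61, 427]
POP     : [-61]
STORE 0 : []
LOAD 0  : [-61]
STORE 2 : []
LOAD 1  : [-8]
NEG     : [8]
PUSH 10 : [8, 10]
LOAD 0  : [8, 10, -61]
ROT     : [10, -61, 8]
DUP     : [10, -61, 8, 8]

-61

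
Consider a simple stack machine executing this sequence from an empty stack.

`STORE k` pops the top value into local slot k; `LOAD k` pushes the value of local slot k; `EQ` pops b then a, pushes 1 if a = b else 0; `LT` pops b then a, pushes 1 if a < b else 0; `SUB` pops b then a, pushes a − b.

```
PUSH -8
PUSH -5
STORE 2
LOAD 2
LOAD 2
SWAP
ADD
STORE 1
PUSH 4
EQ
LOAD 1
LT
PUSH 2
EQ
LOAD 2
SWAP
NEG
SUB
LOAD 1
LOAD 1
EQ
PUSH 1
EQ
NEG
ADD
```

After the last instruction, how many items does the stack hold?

1

PUSH -8 → [-8]
PUSH -5 → [-8, -5]
STORE 2 → [-8]
LOAD 2  → [-8, -5]
LOAD 2  → [-8, -5, -5]
SWAP    → [-8, -5, -5]
ADD     → [-8, -10]
STORE 1 → [-8]
PUSH 4  → [-8, 4]
EQ      → [0]
LOAD 1  → [0, -10]
LT      → [0]
PUSH 2  → [0, 2]
EQ      → [0]
LOAD 2  → [0, -5]
SWAP    → [-5, 0]
NEG     → [-5, 0]
SUB     → [-5]
LOAD 1  → [-5, -10]
LOAD 1  → [-5, -10, -10]
EQ      → [-5, 1]
PUSH 1  → [-5, 1, 1]
EQ      → [-5, 1]
NEG     → [-5, -1]
ADD     → [-6]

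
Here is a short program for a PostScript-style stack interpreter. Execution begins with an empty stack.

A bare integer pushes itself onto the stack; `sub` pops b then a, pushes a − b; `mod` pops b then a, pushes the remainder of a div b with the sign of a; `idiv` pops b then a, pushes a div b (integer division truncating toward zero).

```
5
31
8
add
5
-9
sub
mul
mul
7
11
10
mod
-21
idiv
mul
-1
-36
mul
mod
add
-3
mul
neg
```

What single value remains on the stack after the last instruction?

5     5
31    5 31
8     5 31 8
add   5 39
5     5 39 5
-9    5 39 5 -9
sub   5 39 14
mul   5 546
mul   2730
7     2730 7
11    2730 7 11
10    2730 7 11 10
mod   2730 7 1
-21   2730 7 1 -21
idiv  2730 7 0
mul   2730 0
-1    2730 0 -1
-36   2730 0 -1 -36
mul   2730 0 36
mod   2730 0
add   2730
-3    2730 -3
mul   -8190
neg   8190

8190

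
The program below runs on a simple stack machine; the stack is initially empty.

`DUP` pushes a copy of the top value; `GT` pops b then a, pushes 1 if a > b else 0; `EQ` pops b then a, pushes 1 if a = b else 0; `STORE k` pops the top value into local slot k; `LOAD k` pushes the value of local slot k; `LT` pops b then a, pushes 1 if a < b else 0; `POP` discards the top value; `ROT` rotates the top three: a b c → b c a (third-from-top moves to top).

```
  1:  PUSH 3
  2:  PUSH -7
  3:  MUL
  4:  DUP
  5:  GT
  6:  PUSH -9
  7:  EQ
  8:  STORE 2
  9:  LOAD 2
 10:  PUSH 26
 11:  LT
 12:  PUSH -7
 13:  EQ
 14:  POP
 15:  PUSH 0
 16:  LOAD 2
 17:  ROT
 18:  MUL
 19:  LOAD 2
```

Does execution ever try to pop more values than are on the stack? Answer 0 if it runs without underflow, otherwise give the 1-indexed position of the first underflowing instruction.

PUSH 3  → 3
PUSH -7 → 3 -7
MUL     → -21
DUP     → -21 -21
GT      → 0
PUSH -9 → 0 -9
EQ      → 0
STORE 2 → (empty)
LOAD 2  → 0
PUSH 26 → 0 26
LT      → 1
PUSH -7 → 1 -7
EQ      → 0
POP     → (empty)
PUSH 0  → 0
LOAD 2  → 0 0
ROT  — needs 3 operands, stack has 2 → underflow

17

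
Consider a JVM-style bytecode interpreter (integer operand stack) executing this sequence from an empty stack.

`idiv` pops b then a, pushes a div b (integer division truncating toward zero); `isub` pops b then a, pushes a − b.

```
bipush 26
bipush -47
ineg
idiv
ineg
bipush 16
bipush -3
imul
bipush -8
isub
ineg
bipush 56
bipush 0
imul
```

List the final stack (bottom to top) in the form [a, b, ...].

[0, 40, 0]

bipush 26  -> 26
bipush -47 -> 26 -47
ineg       -> 26 47
idiv       -> 0
ineg       -> 0
bipush 16  -> 0 16
bipush -3  -> 0 16 -3
imul       -> 0 -48
bipush -8  -> 0 -48 -8
isub       -> 0 -40
ineg       -> 0 40
bipush 56  -> 0 40 56
bipush 0   -> 0 40 56 0
imul       -> 0 40 0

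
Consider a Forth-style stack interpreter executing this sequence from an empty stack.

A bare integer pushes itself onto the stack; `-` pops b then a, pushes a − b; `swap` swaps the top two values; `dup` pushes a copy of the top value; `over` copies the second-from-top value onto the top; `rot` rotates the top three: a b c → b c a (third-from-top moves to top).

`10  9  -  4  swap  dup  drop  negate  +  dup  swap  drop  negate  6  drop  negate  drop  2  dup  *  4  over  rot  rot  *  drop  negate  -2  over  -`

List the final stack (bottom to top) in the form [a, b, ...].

10     → [10]
9      → [10, 9]
-      → [1]
4      → [1, 4]
swap   → [4, 1]
dup    → [4, 1, 1]
drop   → [4, 1]
negate → [4, -1]
+      → [3]
dup    → [3, 3]
swap   → [3, 3]
drop   → [3]
negate → [-3]
6      → [-3, 6]
drop   → [-3]
negate → [3]
drop   → []
2      → [2]
dup    → [2, 2]
*      → [4]
4      → [4, 4]
over   → [4, 4, 4]
rot    → [4, 4, 4]
rot    → [4, 4, 4]
*      → [4, 16]
drop   → [4]
negate → [-4]
-2     → [-4, -2]
over   → [-4, -2, -4]
-      → [-4, 2]

[-4, 2]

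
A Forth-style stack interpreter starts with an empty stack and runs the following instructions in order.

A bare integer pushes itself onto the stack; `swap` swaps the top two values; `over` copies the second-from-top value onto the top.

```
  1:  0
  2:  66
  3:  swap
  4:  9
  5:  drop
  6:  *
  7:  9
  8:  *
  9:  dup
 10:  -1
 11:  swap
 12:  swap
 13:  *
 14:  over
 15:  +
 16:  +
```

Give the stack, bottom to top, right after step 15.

0    → [0]
66   → [0, 66]
swap → [66, 0]
9    → [66, 0, 9]
drop → [66, 0]
*    → [0]
9    → [0, 9]
*    → [0]
dup  → [0, 0]
-1   → [0, 0, -1]
swap → [0, -1, 0]
swap → [0, 0, -1]
*    → [0, 0]
over → [0, 0, 0]
+    → [0, 0]

[0, 0]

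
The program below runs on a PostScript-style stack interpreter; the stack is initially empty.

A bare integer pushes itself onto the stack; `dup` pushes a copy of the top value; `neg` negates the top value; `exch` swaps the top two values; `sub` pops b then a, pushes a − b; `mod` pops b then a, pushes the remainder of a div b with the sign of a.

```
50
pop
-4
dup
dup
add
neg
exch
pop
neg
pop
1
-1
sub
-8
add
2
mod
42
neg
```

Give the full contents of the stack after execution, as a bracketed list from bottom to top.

50    [50]
pop   []
-4    [-4]
dup   [-4, -4]
dup   [-4, -4, -4]
add   [-4, -8]
neg   [-4, 8]
exch  [8, -4]
pop   [8]
neg   [-8]
pop   []
1     [1]
-1    [1, -1]
sub   [2]
-8    [2, -8]
add   [-6]
2     [-6, 2]
mod   [0]
42    [0, 42]
neg   [0, -42]

[0, -42]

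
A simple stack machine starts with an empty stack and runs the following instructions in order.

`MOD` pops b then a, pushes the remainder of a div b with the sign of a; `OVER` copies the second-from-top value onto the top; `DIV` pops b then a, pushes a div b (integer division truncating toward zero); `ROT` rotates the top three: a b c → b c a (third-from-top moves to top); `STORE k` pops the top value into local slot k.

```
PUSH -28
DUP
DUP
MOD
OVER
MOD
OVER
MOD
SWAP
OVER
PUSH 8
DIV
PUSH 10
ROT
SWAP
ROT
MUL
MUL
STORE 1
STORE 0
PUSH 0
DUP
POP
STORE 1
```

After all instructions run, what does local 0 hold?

0

PUSH -28 -> [-28]
DUP      -> [-28, -28]
DUP      -> [-28, -28, -28]
MOD      -> [-28, 0]
OVER     -> [-28, 0, -28]
MOD      -> [-28, 0]
OVER     -> [-28, 0, -28]
MOD      -> [-28, 0]
SWAP     -> [0, -28]
OVER     -> [0, -28, 0]
PUSH 8   -> [0, -28, 0, 8]
DIV      -> [0, -28, 0]
PUSH 10  -> [0, -28, 0, 10]
ROT      -> [0, 0, 10, -28]
SWAP     -> [0, 0, -28, 10]
ROT      -> [0, -28, 10, 0]
MUL      -> [0, -28, 0]
MUL      -> [0, 0]
STORE 1  -> [0]
STORE 0  -> []
PUSH 0   -> [0]
DUP      -> [0, 0]
POP      -> [0]
STORE 1  -> []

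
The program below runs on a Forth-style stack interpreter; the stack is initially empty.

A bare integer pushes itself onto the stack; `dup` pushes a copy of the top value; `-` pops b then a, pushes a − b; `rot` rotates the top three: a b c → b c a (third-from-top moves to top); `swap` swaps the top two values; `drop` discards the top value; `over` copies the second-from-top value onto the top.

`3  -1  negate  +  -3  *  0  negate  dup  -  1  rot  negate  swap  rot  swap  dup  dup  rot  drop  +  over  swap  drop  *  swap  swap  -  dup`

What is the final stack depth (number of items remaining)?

3      -> [3]
-1     -> [3, -1]
negate -> [3, 1]
+      -> [4]
-3     -> [4, -3]
*      -> [-12]
0      -> [-12, 0]
negate -> [-12, 0]
dup    -> [-12, 0, 0]
-      -> [-12, 0]
1      -> [-12, 0, 1]
rot    -> [0, 1, -12]
negate -> [0, 1, 12]
swap   -> [0, 12, 1]
rot    -> [12, 1, 0]
swap   -> [12, 0, 1]
dup    -> [12, 0, 1, 1]
dup    -> [12, 0, 1, 1, 1]
rot    -> [12, 0, 1, 1, 1]
drop   -> [12, 0, 1, 1]
+      -> [12, 0, 2]
over   -> [12, 0, 2, 0]
swap   -> [12, 0, 0, 2]
drop   -> [12, 0, 0]
*      -> [12, 0]
swap   -> [0, 12]
swap   -> [12, 0]
-      -> [12]
dup    -> [12, 12]

2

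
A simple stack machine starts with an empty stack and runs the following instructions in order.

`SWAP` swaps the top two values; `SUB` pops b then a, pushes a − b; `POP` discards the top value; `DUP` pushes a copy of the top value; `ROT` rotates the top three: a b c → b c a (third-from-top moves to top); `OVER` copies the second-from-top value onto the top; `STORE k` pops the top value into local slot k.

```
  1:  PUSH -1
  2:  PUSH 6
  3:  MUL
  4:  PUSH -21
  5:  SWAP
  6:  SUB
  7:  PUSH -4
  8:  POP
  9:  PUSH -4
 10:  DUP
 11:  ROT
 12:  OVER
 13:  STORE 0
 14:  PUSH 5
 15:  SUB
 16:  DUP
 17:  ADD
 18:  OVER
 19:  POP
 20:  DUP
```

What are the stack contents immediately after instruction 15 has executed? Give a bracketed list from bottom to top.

[-4, -4, -20]

PUSH -1   [-1]
PUSH 6    [-1, 6]
MUL       [-6]
PUSH -21  [-6, -21]
SWAP      [-21, -6]
SUB       [-15]
PUSH -4   [-15, -4]
POP       [-15]
PUSH -4   [-15, -4]
DUP       [-15, -4, -4]
ROT       [-4, -4, -15]
OVER      [-4, -4, -15, -4]
STORE 0   [-4, -4, -15]
PUSH 5    [-4, -4, -15, 5]
SUB       [-4, -4, -20]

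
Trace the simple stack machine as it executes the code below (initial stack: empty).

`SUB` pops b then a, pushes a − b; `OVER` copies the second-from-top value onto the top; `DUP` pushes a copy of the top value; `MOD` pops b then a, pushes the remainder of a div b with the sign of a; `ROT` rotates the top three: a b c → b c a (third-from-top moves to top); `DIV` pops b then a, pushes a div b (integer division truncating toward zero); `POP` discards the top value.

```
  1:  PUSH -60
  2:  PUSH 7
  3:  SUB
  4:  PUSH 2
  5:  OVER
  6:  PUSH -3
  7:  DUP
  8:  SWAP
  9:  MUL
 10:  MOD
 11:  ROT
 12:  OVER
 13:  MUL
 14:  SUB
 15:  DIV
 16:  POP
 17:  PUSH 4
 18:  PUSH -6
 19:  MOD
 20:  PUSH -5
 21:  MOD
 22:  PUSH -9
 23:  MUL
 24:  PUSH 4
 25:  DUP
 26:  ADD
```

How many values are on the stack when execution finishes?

PUSH -60  -60
PUSH 7    -60 7
SUB       -67
PUSH 2    -67 2
OVER      -67 2 -67
PUSH -3   -67 2 -67 -3
DUP       -67 2 -67 -3 -3
SWAP      -67 2 -67 -3 -3
MUL       -67 2 -67 9
MOD       -67 2 -4
ROT       2 -4 -67
OVER      2 -4 -67 -4
MUL       2 -4 268
SUB       2 -272
DIV       0
POP       (empty)
PUSH 4    4
PUSH -6   4 -6
MOD       4
PUSH -5   4 -5
MOD       4
PUSH -9   4 -9
MUL       -36
PUSH 4    -36 4
DUP       -36 4 4
ADD       -36 8

2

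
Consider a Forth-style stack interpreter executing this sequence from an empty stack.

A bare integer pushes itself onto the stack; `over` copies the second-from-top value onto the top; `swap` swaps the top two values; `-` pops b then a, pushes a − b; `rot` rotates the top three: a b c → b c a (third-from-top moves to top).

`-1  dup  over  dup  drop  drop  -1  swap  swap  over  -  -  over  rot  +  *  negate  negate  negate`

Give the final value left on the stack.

-2

-1     : [-1]
dup    : [-1, -1]
over   : [-1, -1, -1]
dup    : [-1, -1, -1, -1]
drop   : [-1, -1, -1]
drop   : [-1, -1]
-1     : [-1, -1, -1]
swap   : [-1, -1, -1]
swap   : [-1, -1, -1]
over   : [-1, -1, -1, -1]
-      : [-1, -1, 0]
-      : [-1, -1]
over   : [-1, -1, -1]
rot    : [-1, -1, -1]
+      : [-1, -2]
*      : [2]
negate : [-2]
negate : [2]
negate : [-2]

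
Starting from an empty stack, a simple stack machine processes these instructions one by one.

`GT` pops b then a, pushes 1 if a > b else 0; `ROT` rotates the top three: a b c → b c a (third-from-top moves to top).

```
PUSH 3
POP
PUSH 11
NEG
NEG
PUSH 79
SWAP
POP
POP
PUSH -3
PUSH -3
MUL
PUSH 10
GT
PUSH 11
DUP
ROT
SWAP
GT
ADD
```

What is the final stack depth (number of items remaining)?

1

PUSH 3  -> [3]
POP     -> []
PUSH 11 -> [11]
NEG     -> [-11]
NEG     -> [11]
PUSH 79 -> [11, 79]
SWAP    -> [79, 11]
POP     -> [79]
POP     -> []
PUSH -3 -> [-3]
PUSH -3 -> [-3, -3]
MUL     -> [9]
PUSH 10 -> [9, 10]
GT      -> [0]
PUSH 11 -> [0, 11]
DUP     -> [0, 11, 11]
ROT     -> [11, 11, 0]
SWAP    -> [11, 0, 11]
GT      -> [11, 0]
ADD     -> [11]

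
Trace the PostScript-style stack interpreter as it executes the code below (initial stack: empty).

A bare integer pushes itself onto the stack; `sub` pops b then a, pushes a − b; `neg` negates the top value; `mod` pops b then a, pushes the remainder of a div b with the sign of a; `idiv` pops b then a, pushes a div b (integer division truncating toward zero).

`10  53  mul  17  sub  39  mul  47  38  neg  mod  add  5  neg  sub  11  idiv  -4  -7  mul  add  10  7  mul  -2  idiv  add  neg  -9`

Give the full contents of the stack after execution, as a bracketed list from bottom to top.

[-1813, -9]

10   -> [10]
53   -> [10, 53]
mul  -> [530]
17   -> [530, 17]
sub  -> [513]
39   -> [513, 39]
mul  -> [20007]
47   -> [20007, 47]
38   -> [20007, 47, 38]
neg  -> [20007, 47, -38]
mod  -> [20007, 9]
add  -> [20016]
5    -> [20016, 5]
neg  -> [20016, -5]
sub  -> [20021]
11   -> [20021, 11]
idiv -> [1820]
-4   -> [1820, -4]
-7   -> [1820, -4, -7]
mul  -> [1820, 28]
add  -> [1848]
10   -> [1848, 10]
7    -> [1848, 10, 7]
mul  -> [1848, 70]
-2   -> [1848, 70, -2]
idiv -> [1848, -35]
add  -> [1813]
neg  -> [-1813]
-9   -> [-1813, -9]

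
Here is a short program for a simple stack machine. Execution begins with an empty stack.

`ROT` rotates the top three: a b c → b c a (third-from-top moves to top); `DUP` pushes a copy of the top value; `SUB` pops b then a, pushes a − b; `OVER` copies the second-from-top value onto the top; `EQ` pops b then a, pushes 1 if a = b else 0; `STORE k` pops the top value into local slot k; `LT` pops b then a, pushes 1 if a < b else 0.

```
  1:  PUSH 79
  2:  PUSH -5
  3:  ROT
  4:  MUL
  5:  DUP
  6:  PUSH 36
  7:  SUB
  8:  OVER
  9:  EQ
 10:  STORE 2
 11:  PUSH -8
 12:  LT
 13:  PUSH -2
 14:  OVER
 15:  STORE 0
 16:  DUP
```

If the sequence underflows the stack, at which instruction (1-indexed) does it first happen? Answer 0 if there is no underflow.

3

PUSH 79  [79]
PUSH -5  [79, -5]
ROT  — needs 3 operands, stack has 2 → underflow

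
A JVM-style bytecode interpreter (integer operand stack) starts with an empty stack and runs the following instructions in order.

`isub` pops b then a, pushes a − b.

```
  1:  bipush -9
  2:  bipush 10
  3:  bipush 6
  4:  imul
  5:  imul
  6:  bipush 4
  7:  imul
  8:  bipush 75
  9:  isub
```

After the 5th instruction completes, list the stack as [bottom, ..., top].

bipush -9 → [-9]
bipush 10 → [-9, 10]
bipush 6  → [-9, 10, 6]
imul      → [-9, 60]
imul      → [-540]

[-540]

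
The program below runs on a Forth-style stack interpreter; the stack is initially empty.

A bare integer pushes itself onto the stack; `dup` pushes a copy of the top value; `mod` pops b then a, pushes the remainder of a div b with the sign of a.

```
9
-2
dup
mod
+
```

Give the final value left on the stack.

9   → 9
-2  → 9 -2
dup → 9 -2 -2
mod → 9 0
+   → 9

9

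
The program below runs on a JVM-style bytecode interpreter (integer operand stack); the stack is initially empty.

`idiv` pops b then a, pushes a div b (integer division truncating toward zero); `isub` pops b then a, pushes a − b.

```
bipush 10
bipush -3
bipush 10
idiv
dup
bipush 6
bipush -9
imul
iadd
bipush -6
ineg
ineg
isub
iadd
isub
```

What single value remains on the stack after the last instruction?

bipush 10 → [10]
bipush -3 → [10, -3]
bipush 10 → [10, -3, 10]
idiv      → [10, 0]
dup       → [10, 0, 0]
bipush 6  → [10, 0, 0, 6]
bipush -9 → [10, 0, 0, 6, -9]
imul      → [10, 0, 0, -54]
iadd      → [10, 0, -54]
bipush -6 → [10, 0, -54, -6]
ineg      → [10, 0, -54, 6]
ineg      → [10, 0, -54, -6]
isub      → [10, 0, -48]
iadd      → [10, -48]
isub      → [58]

58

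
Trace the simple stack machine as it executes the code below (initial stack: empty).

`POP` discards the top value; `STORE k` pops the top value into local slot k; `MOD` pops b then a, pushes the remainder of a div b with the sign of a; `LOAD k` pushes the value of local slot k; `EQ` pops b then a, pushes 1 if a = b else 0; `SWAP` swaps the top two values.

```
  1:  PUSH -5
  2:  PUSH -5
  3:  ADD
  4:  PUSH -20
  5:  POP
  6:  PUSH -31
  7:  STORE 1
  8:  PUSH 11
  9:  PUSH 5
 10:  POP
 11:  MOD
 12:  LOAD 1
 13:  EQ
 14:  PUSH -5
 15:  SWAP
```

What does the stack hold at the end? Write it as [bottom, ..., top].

[-5, 0]

PUSH -5   -5
PUSH -5   -5 -5
ADD       -10
PUSH -20  -10 -20
POP       -10
PUSH -31  -10 -31
STORE 1   -10
PUSH 11   -10 11
PUSH 5    -10 11 5
POP       -10 11
MOD       -10
LOAD 1    -10 -31
EQ        0
PUSH -5   0 -5
SWAP      -5 0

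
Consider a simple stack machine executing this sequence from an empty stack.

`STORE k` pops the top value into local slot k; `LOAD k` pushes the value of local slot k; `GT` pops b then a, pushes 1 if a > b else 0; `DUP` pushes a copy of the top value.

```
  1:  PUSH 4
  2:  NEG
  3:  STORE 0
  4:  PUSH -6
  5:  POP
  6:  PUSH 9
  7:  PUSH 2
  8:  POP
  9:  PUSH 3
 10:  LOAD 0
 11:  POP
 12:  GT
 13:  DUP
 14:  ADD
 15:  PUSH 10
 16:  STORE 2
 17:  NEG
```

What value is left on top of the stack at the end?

PUSH 4  -> 4
NEG     -> -4
STORE 0 -> (empty)
PUSH -6 -> -6
POP     -> (empty)
PUSH 9  -> 9
PUSH 2  -> 9 2
POP     -> 9
PUSH 3  -> 9 3
LOAD 0  -> 9 3 -4
POP     -> 9 3
GT      -> 1
DUP     -> 1 1
ADD     -> 2
PUSH 10 -> 2 10
STORE 2 -> 2
NEG     -> -2

-2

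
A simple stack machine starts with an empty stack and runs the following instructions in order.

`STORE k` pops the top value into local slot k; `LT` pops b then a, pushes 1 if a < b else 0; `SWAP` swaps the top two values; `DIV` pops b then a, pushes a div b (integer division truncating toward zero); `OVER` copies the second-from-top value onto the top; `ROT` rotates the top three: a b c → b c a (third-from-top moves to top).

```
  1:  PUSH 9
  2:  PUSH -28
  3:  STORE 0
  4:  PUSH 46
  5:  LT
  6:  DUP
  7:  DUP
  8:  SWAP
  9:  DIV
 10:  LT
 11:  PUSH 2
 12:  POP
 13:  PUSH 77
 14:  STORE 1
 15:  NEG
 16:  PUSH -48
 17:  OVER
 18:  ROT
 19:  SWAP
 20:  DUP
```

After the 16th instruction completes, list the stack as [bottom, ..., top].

PUSH 9   : [9]
PUSH -28 : [9, -28]
STORE 0  : [9]
PUSH 46  : [9, 46]
LT       : [1]
DUP      : [1, 1]
DUP      : [1, 1, 1]
SWAP     : [1, 1, 1]
DIV      : [1, 1]
LT       : [0]
PUSH 2   : [0, 2]
POP      : [0]
PUSH 77  : [0, 77]
STORE 1  : [0]
NEG      : [0]
PUSH -48 : [0, -48]

[0, -48]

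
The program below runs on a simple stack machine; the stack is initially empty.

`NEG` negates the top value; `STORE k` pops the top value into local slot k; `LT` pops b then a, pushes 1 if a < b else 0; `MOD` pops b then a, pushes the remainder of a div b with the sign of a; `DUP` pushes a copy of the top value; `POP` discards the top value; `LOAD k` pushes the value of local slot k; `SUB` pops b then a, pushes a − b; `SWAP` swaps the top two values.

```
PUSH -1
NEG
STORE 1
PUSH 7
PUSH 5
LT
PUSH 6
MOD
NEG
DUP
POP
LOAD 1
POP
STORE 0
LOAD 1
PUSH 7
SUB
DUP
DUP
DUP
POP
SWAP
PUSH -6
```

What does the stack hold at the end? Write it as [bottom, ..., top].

PUSH -1 -> [-1]
NEG     -> [1]
STORE 1 -> []
PUSH 7  -> [7]
PUSH 5  -> [7, 5]
LT      -> [0]
PUSH 6  -> [0, 6]
MOD     -> [0]
NEG     -> [0]
DUP     -> [0, 0]
POP     -> [0]
LOAD 1  -> [0, 1]
POP     -> [0]
STORE 0 -> []
LOAD 1  -> [1]
PUSH 7  -> [1, 7]
SUB     -> [-6]
DUP     -> [-6, -6]
DUP     -> [-6, -6, -6]
DUP     -> [-6, -6, -6, -6]
POP     -> [-6, -6, -6]
SWAP    -> [-6, -6, -6]
PUSH -6 -> [-6, -6, -6, -6]

[-6, -6, -6, -6]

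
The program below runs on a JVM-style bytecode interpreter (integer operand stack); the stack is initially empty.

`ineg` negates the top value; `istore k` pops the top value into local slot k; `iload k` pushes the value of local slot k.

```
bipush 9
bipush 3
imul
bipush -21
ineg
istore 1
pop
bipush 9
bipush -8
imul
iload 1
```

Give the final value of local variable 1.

bipush 9   → [9]
bipush 3   → [9, 3]
imul       → [27]
bipush -21 → [27, -21]
ineg       → [27, 21]
istore 1   → [27]
pop        → []
bipush 9   → [9]
bipush -8  → [9, -8]
imul       → [-72]
iload 1    → [-72, 21]

21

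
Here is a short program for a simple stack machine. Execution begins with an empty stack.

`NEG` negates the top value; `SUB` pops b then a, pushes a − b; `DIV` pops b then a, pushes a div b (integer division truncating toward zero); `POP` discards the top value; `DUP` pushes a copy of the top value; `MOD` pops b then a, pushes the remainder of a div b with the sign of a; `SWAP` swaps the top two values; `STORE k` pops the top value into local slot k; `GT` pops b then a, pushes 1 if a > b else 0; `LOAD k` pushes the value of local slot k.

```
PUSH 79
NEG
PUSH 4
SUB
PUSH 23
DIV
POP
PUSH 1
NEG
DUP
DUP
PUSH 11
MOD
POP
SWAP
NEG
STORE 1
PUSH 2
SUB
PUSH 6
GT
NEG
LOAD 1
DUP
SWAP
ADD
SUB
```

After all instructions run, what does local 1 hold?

PUSH 79  79
NEG      -79
PUSH 4   -79 4
SUB      -83
PUSH 23  -83 23
DIV      -3
POP      (empty)
PUSH 1   1
NEG      -1
DUP      -1 -1
DUP      -1 -1 -1
PUSH 11  -1 -1 -1 11
MOD      -1 -1 -1
POP      -1 -1
SWAP     -1 -1
NEG      -1 1
STORE 1  -1
PUSH 2   -1 2
SUB      -3
PUSH 6   -3 6
GT       0
NEG      0
LOAD 1   0 1
DUP      0 1 1
SWAP     0 1 1
ADD      0 2
SUB      -2

1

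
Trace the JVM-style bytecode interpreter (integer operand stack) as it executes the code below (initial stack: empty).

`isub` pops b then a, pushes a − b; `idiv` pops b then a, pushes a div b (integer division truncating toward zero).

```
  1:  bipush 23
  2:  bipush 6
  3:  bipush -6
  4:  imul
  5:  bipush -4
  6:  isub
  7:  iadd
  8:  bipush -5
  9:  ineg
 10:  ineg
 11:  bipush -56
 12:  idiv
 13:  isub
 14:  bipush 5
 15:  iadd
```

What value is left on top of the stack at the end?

bipush 23  -> 23
bipush 6   -> 23 6
bipush -6  -> 23 6 -6
imul       -> 23 -36
bipush -4  -> 23 -36 -4
isub       -> 23 -32
iadd       -> -9
bipush -5  -> -9 -5
ineg       -> -9 5
ineg       -> -9 -5
bipush -56 -> -9 -5 -56
idiv       -> -9 0
isub       -> -9
bipush 5   -> -9 5
iadd       -> -4

-4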